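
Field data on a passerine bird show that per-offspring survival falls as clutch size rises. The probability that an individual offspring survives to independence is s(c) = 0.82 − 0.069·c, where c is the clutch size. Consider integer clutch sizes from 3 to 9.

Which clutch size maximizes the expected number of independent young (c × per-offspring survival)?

Expected independent young = c × s(c):
  c=3: 3 × 0.613 = 1.839
  c=4: 4 × 0.544 = 2.176
  c=5: 5 × 0.475 = 2.375
  c=6: 6 × 0.406 = 2.436
  c=7: 7 × 0.337 = 2.359
  c=8: 8 × 0.268 = 2.144
  c=9: 9 × 0.199 = 1.791
Maximum at c = 6 (2.436 independent young).

6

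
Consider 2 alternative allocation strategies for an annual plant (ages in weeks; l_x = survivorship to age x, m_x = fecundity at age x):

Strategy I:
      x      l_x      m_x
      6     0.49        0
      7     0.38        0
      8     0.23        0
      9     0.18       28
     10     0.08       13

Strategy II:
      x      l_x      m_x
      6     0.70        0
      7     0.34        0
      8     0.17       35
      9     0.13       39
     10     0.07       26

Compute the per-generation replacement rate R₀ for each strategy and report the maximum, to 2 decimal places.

Strategy I: R₀ = 0.49×0 + 0.38×0 + 0.23×0 + 0.18×28 + 0.08×13 = 6.0800
Strategy II: R₀ = 0.70×0 + 0.34×0 + 0.17×35 + 0.13×39 + 0.07×26 = 12.8400
Highest R₀: strategy II with 12.8400.

12.84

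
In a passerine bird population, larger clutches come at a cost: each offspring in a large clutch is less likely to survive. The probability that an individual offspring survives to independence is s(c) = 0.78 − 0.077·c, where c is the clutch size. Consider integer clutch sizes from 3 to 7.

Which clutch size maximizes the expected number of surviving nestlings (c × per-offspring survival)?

Expected surviving nestlings = c × s(c):
  c=3: 3 × 0.549 = 1.647
  c=4: 4 × 0.472 = 1.888
  c=5: 5 × 0.395 = 1.975
  c=6: 6 × 0.318 = 1.908
  c=7: 7 × 0.241 = 1.687
Maximum at c = 5 (1.975 surviving nestlings).

5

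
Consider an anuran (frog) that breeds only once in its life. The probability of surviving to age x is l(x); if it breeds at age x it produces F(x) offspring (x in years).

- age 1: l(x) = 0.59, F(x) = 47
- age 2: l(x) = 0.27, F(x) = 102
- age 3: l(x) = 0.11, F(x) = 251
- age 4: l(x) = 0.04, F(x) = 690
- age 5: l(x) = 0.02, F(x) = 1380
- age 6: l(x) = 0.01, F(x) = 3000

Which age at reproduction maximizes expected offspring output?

6

Expected offspring if breeding at age x = l(x) × F(x):
  age 1: 0.59 × 47 = 27.730
  age 2: 0.27 × 102 = 27.540
  age 3: 0.11 × 251 = 27.610
  age 4: 0.04 × 690 = 27.600
  age 5: 0.02 × 1380 = 27.600
  age 6: 0.01 × 3000 = 30.000
Maximum at age 6 (30.000).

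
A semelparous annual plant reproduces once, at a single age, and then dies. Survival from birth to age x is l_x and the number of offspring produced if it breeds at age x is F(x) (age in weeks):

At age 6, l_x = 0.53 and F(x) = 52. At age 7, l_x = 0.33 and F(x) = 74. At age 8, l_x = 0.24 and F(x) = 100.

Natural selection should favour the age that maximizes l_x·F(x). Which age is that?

Expected offspring if breeding at age x = l_x × F(x):
  age 6: 0.53 × 52 = 27.560
  age 7: 0.33 × 74 = 24.420
  age 8: 0.24 × 100 = 24.000
Maximum at age 6 (27.560).

6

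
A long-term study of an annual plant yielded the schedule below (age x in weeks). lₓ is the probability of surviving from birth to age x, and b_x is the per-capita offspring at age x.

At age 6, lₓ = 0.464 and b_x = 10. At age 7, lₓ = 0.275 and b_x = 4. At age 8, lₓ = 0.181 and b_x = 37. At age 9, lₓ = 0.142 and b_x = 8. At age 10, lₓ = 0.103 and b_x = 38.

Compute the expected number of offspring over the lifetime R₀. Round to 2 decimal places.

17.49

R₀ = Σ lₓ b_x:
  age 6: 0.464 × 10 = 4.6400
  age 7: 0.275 × 4 = 1.1000
  age 8: 0.181 × 37 = 6.6970
  age 9: 0.142 × 8 = 1.1360
  age 10: 0.103 × 38 = 3.9140
R₀ = 4.6400 + 1.1000 + 6.6970 + 1.1360 + 3.9140 = 17.4870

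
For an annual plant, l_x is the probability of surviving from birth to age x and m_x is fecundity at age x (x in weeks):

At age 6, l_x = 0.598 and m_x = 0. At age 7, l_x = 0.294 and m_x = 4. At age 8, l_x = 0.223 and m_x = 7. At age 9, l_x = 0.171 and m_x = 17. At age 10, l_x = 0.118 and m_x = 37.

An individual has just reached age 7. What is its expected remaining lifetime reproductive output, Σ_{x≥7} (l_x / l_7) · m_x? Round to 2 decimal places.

l_7 = 0.294. Conditional survival from age 7 to x is l_x / l_7.
  x=7: (0.294/0.294) × 4 = 4.0000
  x=8: (0.223/0.294) × 7 = 5.3095
  x=9: (0.171/0.294) × 17 = 9.8878
  x=10: (0.118/0.294) × 37 = 14.8503
Sum = 4.0000 + 5.3095 + 9.8878 + 14.8503 = 34.0476

34.05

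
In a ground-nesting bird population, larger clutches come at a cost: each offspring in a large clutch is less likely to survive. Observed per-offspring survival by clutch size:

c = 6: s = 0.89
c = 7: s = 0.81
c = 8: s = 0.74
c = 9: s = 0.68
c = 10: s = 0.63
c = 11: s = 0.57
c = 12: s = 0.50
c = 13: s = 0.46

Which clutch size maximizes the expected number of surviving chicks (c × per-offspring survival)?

Expected surviving chicks = c × s(c):
  c=6: 6 × 0.89 = 5.340
  c=7: 7 × 0.81 = 5.670
  c=8: 8 × 0.74 = 5.920
  c=9: 9 × 0.68 = 6.120
  c=10: 10 × 0.63 = 6.300
  c=11: 11 × 0.57 = 6.270
  c=12: 12 × 0.50 = 6.000
  c=13: 13 × 0.46 = 5.980
Maximum at c = 10 (6.300 surviving chicks).

10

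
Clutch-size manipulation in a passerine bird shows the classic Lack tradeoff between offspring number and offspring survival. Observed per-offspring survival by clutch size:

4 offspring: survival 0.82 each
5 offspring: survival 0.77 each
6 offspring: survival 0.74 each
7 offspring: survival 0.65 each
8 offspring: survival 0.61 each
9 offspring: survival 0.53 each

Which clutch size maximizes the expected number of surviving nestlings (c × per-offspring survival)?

Expected surviving nestlings = c × s(c):
  c=4: 4 × 0.82 = 3.280
  c=5: 5 × 0.77 = 3.850
  c=6: 6 × 0.74 = 4.440
  c=7: 7 × 0.65 = 4.550
  c=8: 8 × 0.61 = 4.880
  c=9: 9 × 0.53 = 4.770
Maximum at c = 8 (4.880 surviving nestlings).

8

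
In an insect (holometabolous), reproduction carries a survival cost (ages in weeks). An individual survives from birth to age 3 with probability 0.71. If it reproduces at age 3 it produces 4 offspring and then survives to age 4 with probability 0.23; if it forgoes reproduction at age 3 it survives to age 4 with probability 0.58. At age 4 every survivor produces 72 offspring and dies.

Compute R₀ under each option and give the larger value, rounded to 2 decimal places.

29.65

breed at age 3: R₀ = 0.71 × (4 + 0.23 × 72) = 0.71 × 20.5600 = 14.5976
delay to age 4: R₀ = 0.71 × (0.58 × 72) = 0.71 × 41.7600 = 29.6496
Higher: delay to age 4 (29.6496).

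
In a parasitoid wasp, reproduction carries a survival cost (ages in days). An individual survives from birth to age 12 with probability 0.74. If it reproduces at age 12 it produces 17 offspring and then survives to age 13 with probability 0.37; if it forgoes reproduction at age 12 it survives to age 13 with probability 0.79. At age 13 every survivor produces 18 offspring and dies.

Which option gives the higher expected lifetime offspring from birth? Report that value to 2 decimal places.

17.51

breed at age 12: R₀ = 0.74 × (17 + 0.37 × 18) = 0.74 × 23.6600 = 17.5084
delay to age 13: R₀ = 0.74 × (0.79 × 18) = 0.74 × 14.2200 = 10.5228
Higher: breed at age 12 (17.5084).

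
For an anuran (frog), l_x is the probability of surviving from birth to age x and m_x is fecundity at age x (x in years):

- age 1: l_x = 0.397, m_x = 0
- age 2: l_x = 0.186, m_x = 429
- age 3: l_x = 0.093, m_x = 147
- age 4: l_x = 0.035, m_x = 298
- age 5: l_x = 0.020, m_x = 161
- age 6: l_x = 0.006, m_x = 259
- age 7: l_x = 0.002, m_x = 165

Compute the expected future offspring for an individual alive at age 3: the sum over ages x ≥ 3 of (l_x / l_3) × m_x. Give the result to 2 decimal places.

314.03

l_3 = 0.093. Conditional survival from age 3 to x is l_x / l_3.
  x=3: (0.093/0.093) × 147 = 147.0000
  x=4: (0.035/0.093) × 298 = 112.1505
  x=5: (0.020/0.093) × 161 = 34.6237
  x=6: (0.006/0.093) × 259 = 16.7097
  x=7: (0.002/0.093) × 165 = 3.5484
Sum = 147.0000 + 112.1505 + 34.6237 + 16.7097 + 3.5484 = 314.0323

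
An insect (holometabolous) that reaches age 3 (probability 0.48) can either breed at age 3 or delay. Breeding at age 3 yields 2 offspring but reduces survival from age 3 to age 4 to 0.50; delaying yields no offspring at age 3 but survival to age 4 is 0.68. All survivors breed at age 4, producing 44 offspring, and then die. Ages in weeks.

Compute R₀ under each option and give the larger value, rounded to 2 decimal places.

breed at age 3: R₀ = 0.48 × (2 + 0.50 × 44) = 0.48 × 24.0000 = 11.5200
delay to age 4: R₀ = 0.48 × (0.68 × 44) = 0.48 × 29.9200 = 14.3616
Higher: delay to age 4 (14.3616).

14.36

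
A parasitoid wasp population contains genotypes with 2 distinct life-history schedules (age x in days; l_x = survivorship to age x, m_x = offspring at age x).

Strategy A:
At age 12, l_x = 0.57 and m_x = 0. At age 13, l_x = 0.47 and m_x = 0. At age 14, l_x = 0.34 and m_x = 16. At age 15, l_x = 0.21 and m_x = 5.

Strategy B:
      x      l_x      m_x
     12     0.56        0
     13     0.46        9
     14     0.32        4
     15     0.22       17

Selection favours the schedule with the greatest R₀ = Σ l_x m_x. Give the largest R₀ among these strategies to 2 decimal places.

9.16

Strategy A: R₀ = 0.57×0 + 0.47×0 + 0.34×16 + 0.21×5 = 6.4900
Strategy B: R₀ = 0.56×0 + 0.46×9 + 0.32×4 + 0.22×17 = 9.1600
Highest R₀: strategy B with 9.1600.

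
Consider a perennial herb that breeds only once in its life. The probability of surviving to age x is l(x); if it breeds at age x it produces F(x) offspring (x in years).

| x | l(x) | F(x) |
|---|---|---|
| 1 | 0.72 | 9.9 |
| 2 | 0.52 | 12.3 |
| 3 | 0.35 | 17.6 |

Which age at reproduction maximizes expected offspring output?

Expected offspring if breeding at age x = l(x) × F(x):
  age 1: 0.72 × 9.9 = 7.128
  age 2: 0.52 × 12.3 = 6.396
  age 3: 0.35 × 17.6 = 6.160
Maximum at age 1 (7.128).

1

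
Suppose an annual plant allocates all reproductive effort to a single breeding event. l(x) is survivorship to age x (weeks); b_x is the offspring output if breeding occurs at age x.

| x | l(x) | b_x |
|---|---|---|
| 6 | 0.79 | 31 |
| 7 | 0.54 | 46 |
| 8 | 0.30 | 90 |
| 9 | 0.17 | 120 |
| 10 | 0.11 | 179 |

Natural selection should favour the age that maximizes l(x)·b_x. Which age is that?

Expected offspring if breeding at age x = l(x) × b_x:
  age 6: 0.79 × 31 = 24.490
  age 7: 0.54 × 46 = 24.840
  age 8: 0.30 × 90 = 27.000
  age 9: 0.17 × 120 = 20.400
  age 10: 0.11 × 179 = 19.690
Maximum at age 8 (27.000).

8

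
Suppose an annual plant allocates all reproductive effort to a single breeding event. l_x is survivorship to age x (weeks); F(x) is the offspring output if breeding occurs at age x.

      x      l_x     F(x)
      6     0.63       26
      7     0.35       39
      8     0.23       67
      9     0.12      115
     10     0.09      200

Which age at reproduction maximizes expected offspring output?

10

Expected offspring if breeding at age x = l_x × F(x):
  age 6: 0.63 × 26 = 16.380
  age 7: 0.35 × 39 = 13.650
  age 8: 0.23 × 67 = 15.410
  age 9: 0.12 × 115 = 13.800
  age 10: 0.09 × 200 = 18.000
Maximum at age 10 (18.000).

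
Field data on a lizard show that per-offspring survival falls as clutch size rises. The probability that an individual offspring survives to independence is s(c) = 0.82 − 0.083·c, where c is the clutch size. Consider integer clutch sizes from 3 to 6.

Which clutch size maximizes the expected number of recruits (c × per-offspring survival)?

Expected recruits = c × s(c):
  c=3: 3 × 0.571 = 1.713
  c=4: 4 × 0.488 = 1.952
  c=5: 5 × 0.405 = 2.025
  c=6: 6 × 0.322 = 1.932
Maximum at c = 5 (2.025 recruits).

5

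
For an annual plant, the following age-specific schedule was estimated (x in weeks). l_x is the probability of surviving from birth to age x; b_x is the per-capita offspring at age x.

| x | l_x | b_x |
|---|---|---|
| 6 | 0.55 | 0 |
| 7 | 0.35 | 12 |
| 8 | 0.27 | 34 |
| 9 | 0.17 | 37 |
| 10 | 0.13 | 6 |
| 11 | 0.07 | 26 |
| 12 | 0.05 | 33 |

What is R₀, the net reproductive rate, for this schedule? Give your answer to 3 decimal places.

23.920

R₀ = Σ l_x b_x:
  age 6: 0.55 × 0 = 0.0000
  age 7: 0.35 × 12 = 4.2000
  age 8: 0.27 × 34 = 9.1800
  age 9: 0.17 × 37 = 6.2900
  age 10: 0.13 × 6 = 0.7800
  age 11: 0.07 × 26 = 1.8200
  age 12: 0.05 × 33 = 1.6500
R₀ = 0.0000 + 4.2000 + 9.1800 + 6.2900 + 0.7800 + 1.8200 + 1.6500 = 23.9200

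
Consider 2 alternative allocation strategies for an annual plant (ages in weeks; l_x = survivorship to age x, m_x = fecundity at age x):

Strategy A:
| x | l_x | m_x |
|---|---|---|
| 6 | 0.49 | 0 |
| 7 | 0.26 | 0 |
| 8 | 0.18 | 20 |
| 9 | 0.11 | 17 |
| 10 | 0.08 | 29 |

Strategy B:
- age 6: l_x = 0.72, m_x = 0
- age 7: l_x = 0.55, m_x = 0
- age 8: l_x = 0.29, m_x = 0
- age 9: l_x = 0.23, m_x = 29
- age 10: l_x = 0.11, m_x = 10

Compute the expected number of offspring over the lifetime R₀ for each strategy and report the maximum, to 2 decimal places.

Strategy A: R₀ = 0.49×0 + 0.26×0 + 0.18×20 + 0.11×17 + 0.08×29 = 7.7900
Strategy B: R₀ = 0.72×0 + 0.55×0 + 0.29×0 + 0.23×29 + 0.11×10 = 7.7700
Highest R₀: strategy A with 7.7900.

7.79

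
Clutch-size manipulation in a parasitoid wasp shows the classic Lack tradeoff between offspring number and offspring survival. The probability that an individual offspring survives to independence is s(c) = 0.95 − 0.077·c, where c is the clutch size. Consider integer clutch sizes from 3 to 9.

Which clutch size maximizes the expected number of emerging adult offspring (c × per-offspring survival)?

Expected emerging adult offspring = c × s(c):
  c=3: 3 × 0.719 = 2.157
  c=4: 4 × 0.642 = 2.568
  c=5: 5 × 0.565 = 2.825
  c=6: 6 × 0.488 = 2.928
  c=7: 7 × 0.411 = 2.877
  c=8: 8 × 0.334 = 2.672
  c=9: 9 × 0.257 = 2.313
Maximum at c = 6 (2.928 emerging adult offspring).

6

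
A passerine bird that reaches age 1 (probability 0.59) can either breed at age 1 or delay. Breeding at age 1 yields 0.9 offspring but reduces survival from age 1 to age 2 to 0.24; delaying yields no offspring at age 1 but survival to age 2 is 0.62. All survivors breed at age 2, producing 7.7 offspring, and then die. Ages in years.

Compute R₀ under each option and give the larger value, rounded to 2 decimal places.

breed at age 1: R₀ = 0.59 × (0.9 + 0.24 × 7.7) = 0.59 × 2.7480 = 1.6213
delay to age 2: R₀ = 0.59 × (0.62 × 7.7) = 0.59 × 4.7740 = 2.8167
Higher: delay to age 2 (2.8167).

2.82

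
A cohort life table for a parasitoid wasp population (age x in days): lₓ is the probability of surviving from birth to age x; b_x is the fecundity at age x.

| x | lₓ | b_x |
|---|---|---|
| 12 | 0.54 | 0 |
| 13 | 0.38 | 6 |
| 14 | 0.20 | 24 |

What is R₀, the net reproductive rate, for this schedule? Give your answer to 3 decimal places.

R₀ = Σ lₓ b_x:
  age 12: 0.54 × 0 = 0.0000
  age 13: 0.38 × 6 = 2.2800
  age 14: 0.20 × 24 = 4.8000
R₀ = 0.0000 + 2.2800 + 4.8000 = 7.0800

7.080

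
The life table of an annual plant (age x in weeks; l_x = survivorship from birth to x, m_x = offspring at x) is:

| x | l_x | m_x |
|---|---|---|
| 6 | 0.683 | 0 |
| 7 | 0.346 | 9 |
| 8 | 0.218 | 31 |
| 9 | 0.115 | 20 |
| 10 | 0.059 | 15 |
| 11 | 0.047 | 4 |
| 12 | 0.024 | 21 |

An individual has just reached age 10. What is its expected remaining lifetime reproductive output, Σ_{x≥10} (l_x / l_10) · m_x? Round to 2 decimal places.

26.73

l_10 = 0.059. Conditional survival from age 10 to x is l_x / l_10.
  x=10: (0.059/0.059) × 15 = 15.0000
  x=11: (0.047/0.059) × 4 = 3.1864
  x=12: (0.024/0.059) × 21 = 8.5424
Sum = 15.0000 + 3.1864 + 8.5424 = 26.7288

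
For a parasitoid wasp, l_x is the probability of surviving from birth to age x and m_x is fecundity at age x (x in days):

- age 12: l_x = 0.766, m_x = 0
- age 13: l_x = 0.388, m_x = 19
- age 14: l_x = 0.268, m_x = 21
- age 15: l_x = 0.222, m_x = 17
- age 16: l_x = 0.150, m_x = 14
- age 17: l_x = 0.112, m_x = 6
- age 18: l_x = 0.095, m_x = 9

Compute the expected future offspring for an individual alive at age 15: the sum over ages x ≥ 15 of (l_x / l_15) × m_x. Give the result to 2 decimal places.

33.34

l_15 = 0.222. Conditional survival from age 15 to x is l_x / l_15.
  x=15: (0.222/0.222) × 17 = 17.0000
  x=16: (0.150/0.222) × 14 = 9.4595
  x=17: (0.112/0.222) × 6 = 3.0270
  x=18: (0.095/0.222) × 9 = 3.8514
Sum = 17.0000 + 9.4595 + 3.0270 + 3.8514 = 33.3378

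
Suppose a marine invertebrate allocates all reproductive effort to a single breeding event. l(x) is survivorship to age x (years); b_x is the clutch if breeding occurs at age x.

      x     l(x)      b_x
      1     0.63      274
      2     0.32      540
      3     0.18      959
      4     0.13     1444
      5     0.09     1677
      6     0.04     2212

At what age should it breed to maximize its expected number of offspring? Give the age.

Expected offspring if breeding at age x = l(x) × b_x:
  age 1: 0.63 × 274 = 172.620
  age 2: 0.32 × 540 = 172.800
  age 3: 0.18 × 959 = 172.620
  age 4: 0.13 × 1444 = 187.720
  age 5: 0.09 × 1677 = 150.930
  age 6: 0.04 × 2212 = 88.480
Maximum at age 4 (187.720).

4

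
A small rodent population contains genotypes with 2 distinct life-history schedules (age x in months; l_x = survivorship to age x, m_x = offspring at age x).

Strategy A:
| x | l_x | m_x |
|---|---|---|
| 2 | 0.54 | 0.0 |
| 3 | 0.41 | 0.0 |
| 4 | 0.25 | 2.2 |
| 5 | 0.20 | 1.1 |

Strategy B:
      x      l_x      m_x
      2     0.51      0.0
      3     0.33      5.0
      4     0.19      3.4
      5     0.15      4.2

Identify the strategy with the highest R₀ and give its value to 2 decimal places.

2.93

Strategy A: R₀ = 0.54×0.0 + 0.41×0.0 + 0.25×2.2 + 0.20×1.1 = 0.7700
Strategy B: R₀ = 0.51×0.0 + 0.33×5.0 + 0.19×3.4 + 0.15×4.2 = 2.9260
Highest R₀: strategy B with 2.9260.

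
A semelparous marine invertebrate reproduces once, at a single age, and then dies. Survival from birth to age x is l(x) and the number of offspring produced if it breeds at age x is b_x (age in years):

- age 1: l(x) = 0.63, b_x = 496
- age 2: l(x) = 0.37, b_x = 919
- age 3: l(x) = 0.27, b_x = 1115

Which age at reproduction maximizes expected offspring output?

Expected offspring if breeding at age x = l(x) × b_x:
  age 1: 0.63 × 496 = 312.480
  age 2: 0.37 × 919 = 340.030
  age 3: 0.27 × 1115 = 301.050
Maximum at age 2 (340.030).

2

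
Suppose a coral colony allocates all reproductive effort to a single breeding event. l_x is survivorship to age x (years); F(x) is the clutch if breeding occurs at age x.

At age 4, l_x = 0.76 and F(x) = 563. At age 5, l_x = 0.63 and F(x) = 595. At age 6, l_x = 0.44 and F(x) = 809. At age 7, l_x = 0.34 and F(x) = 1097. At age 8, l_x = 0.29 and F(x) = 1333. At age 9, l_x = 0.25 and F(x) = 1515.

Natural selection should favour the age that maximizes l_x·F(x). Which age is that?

4

Expected offspring if breeding at age x = l_x × F(x):
  age 4: 0.76 × 563 = 427.880
  age 5: 0.63 × 595 = 374.850
  age 6: 0.44 × 809 = 355.960
  age 7: 0.34 × 1097 = 372.980
  age 8: 0.29 × 1333 = 386.570
  age 9: 0.25 × 1515 = 378.750
Maximum at age 4 (427.880).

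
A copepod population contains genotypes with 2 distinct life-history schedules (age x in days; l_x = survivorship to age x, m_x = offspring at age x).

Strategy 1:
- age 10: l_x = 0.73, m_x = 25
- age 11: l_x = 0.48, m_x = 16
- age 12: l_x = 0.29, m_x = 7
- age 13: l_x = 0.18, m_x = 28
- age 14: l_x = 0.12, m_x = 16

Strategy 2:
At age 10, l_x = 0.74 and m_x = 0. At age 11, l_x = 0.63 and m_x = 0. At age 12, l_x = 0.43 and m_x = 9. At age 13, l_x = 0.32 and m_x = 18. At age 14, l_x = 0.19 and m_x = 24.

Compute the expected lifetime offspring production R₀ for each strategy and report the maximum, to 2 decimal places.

34.92

Strategy 1: R₀ = 0.73×25 + 0.48×16 + 0.29×7 + 0.18×28 + 0.12×16 = 34.9200
Strategy 2: R₀ = 0.74×0 + 0.63×0 + 0.43×9 + 0.32×18 + 0.19×24 = 14.1900
Highest R₀: strategy 1 with 34.9200.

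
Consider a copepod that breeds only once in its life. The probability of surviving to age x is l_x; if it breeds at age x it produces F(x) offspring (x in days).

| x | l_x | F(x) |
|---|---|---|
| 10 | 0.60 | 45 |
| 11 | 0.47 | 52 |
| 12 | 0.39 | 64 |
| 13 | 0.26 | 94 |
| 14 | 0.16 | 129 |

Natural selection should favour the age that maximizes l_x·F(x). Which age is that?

Expected offspring if breeding at age x = l_x × F(x):
  age 10: 0.60 × 45 = 27.000
  age 11: 0.47 × 52 = 24.440
  age 12: 0.39 × 64 = 24.960
  age 13: 0.26 × 94 = 24.440
  age 14: 0.16 × 129 = 20.640
Maximum at age 10 (27.000).

10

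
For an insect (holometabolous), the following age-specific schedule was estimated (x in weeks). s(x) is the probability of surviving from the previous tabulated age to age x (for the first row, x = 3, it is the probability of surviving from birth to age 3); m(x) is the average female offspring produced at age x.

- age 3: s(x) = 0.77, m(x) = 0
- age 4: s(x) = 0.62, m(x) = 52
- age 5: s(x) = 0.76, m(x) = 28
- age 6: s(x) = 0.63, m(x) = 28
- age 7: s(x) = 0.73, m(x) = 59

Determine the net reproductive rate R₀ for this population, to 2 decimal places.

Survivorship from birth: l_x = s_3·s_4·…·s_x.
  l_3 = 0.77000
  l_4 = 0.47740
  l_5 = 0.36282
  l_6 = 0.22858
  l_7 = 0.16686
R₀ = Σ l_x m(x):
  age 3: 0.77000 × 0 = 0.0000
  age 4: 0.47740 × 52 = 24.8248
  age 5: 0.36282 × 28 = 10.1590
  age 6: 0.22858 × 28 = 6.4002
  age 7: 0.16686 × 59 = 9.8447
R₀ = 0.0000 + 24.8248 + 10.1590 + 6.4002 + 9.8447 = 51.2287

51.23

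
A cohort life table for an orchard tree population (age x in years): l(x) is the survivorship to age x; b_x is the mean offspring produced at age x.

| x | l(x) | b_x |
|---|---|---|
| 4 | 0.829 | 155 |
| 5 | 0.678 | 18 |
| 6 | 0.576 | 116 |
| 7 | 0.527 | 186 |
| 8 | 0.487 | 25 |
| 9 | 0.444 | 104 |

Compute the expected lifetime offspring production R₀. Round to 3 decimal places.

363.888

R₀ = Σ l(x) b_x:
  age 4: 0.829 × 155 = 128.4950
  age 5: 0.678 × 18 = 12.2040
  age 6: 0.576 × 116 = 66.8160
  age 7: 0.527 × 186 = 98.0220
  age 8: 0.487 × 25 = 12.1750
  age 9: 0.444 × 104 = 46.1760
R₀ = 128.4950 + 12.2040 + 66.8160 + 98.0220 + 12.1750 + 46.1760 = 363.8880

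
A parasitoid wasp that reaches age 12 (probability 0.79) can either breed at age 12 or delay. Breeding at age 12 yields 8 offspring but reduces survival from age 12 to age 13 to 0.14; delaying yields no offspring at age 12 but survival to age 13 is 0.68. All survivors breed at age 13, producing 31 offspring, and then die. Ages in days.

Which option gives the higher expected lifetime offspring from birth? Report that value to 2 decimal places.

breed at age 12: R₀ = 0.79 × (8 + 0.14 × 31) = 0.79 × 12.3400 = 9.7486
delay to age 13: R₀ = 0.79 × (0.68 × 31) = 0.79 × 21.0800 = 16.6532
Higher: delay to age 13 (16.6532).

16.65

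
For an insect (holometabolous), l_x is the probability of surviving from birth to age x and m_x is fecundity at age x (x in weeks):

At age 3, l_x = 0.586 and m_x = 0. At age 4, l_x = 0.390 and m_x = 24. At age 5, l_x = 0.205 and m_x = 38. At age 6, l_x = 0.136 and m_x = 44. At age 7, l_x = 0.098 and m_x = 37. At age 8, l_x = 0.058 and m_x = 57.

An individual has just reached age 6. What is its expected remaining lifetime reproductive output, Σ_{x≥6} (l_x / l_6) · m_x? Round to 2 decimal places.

94.97

l_6 = 0.136. Conditional survival from age 6 to x is l_x / l_6.
  x=6: (0.136/0.136) × 44 = 44.0000
  x=7: (0.098/0.136) × 37 = 26.6618
  x=8: (0.058/0.136) × 57 = 24.3088
Sum = 44.0000 + 26.6618 + 24.3088 = 94.9706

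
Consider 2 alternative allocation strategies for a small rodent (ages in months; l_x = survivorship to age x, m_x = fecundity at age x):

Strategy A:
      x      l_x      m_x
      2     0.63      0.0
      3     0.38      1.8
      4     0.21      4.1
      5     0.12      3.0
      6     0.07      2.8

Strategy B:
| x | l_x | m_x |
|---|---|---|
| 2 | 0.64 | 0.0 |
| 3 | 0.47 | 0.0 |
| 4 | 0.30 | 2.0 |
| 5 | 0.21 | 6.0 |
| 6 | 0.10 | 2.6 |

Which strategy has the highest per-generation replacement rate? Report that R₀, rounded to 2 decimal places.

Strategy A: R₀ = 0.63×0.0 + 0.38×1.8 + 0.21×4.1 + 0.12×3.0 + 0.07×2.8 = 2.1010
Strategy B: R₀ = 0.64×0.0 + 0.47×0.0 + 0.30×2.0 + 0.21×6.0 + 0.10×2.6 = 2.1200
Highest R₀: strategy B with 2.1200.

2.12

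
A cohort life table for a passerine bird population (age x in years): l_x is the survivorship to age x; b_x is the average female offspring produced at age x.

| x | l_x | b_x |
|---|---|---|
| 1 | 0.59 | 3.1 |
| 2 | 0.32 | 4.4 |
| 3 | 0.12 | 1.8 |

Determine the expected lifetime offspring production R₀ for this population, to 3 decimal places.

R₀ = Σ l_x b_x:
  age 1: 0.59 × 3.1 = 1.8290
  age 2: 0.32 × 4.4 = 1.4080
  age 3: 0.12 × 1.8 = 0.2160
R₀ = 1.8290 + 1.4080 + 0.2160 = 3.4530

3.453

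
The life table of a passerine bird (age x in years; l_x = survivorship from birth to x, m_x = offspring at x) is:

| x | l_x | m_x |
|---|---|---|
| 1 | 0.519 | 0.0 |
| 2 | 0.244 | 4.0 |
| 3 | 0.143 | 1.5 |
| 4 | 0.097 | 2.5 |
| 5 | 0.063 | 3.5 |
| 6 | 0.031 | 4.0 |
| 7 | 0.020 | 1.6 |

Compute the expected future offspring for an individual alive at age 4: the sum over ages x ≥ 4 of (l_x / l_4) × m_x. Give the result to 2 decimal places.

l_4 = 0.097. Conditional survival from age 4 to x is l_x / l_4.
  x=4: (0.097/0.097) × 2.5 = 2.5000
  x=5: (0.063/0.097) × 3.5 = 2.2732
  x=6: (0.031/0.097) × 4.0 = 1.2784
  x=7: (0.020/0.097) × 1.6 = 0.3299
Sum = 2.5000 + 2.2732 + 1.2784 + 0.3299 = 6.3814

6.38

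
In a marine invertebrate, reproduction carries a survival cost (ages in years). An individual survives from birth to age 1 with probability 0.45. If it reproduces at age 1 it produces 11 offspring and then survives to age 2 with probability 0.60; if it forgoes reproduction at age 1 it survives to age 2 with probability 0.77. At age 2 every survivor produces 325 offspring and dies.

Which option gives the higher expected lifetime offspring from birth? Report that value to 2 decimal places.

112.61

breed at age 1: R₀ = 0.45 × (11 + 0.60 × 325) = 0.45 × 206.0000 = 92.7000
delay to age 2: R₀ = 0.45 × (0.77 × 325) = 0.45 × 250.2500 = 112.6125
Higher: delay to age 2 (112.6125).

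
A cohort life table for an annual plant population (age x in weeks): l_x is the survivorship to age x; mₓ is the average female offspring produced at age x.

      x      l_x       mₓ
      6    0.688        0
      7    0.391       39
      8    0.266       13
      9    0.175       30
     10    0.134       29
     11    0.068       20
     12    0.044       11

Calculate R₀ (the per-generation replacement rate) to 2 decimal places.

29.69

R₀ = Σ l_x mₓ:
  age 6: 0.688 × 0 = 0.0000
  age 7: 0.391 × 39 = 15.2490
  age 8: 0.266 × 13 = 3.4580
  age 9: 0.175 × 30 = 5.2500
  age 10: 0.134 × 29 = 3.8860
  age 11: 0.068 × 20 = 1.3600
  age 12: 0.044 × 11 = 0.4840
R₀ = 0.0000 + 15.2490 + 3.4580 + 5.2500 + 3.8860 + 1.3600 + 0.4840 = 29.6870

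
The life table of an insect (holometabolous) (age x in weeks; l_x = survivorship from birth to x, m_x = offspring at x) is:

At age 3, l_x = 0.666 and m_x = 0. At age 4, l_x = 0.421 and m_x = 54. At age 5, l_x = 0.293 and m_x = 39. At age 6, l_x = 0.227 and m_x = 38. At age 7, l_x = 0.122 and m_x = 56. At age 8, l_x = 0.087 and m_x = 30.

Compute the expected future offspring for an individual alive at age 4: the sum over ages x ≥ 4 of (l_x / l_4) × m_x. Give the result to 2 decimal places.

124.06

l_4 = 0.421. Conditional survival from age 4 to x is l_x / l_4.
  x=4: (0.421/0.421) × 54 = 54.0000
  x=5: (0.293/0.421) × 39 = 27.1425
  x=6: (0.227/0.421) × 38 = 20.4893
  x=7: (0.122/0.421) × 56 = 16.2280
  x=8: (0.087/0.421) × 30 = 6.1995
Sum = 54.0000 + 27.1425 + 20.4893 + 16.2280 + 6.1995 = 124.0594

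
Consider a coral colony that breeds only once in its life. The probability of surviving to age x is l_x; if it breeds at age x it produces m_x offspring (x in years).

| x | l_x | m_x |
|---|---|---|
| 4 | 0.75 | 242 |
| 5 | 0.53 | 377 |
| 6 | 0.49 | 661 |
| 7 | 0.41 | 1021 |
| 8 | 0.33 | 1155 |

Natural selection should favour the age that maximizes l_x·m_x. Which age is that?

7

Expected offspring if breeding at age x = l_x × m_x:
  age 4: 0.75 × 242 = 181.500
  age 5: 0.53 × 377 = 199.810
  age 6: 0.49 × 661 = 323.890
  age 7: 0.41 × 1021 = 418.610
  age 8: 0.33 × 1155 = 381.150
Maximum at age 7 (418.610).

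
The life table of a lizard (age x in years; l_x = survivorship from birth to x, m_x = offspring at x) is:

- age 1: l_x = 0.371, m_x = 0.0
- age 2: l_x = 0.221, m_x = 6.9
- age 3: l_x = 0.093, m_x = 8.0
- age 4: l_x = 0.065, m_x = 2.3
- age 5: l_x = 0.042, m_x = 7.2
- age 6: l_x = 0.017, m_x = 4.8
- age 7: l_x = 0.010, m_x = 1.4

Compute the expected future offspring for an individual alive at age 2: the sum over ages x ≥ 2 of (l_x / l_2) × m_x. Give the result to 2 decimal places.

l_2 = 0.221. Conditional survival from age 2 to x is l_x / l_2.
  x=2: (0.221/0.221) × 6.9 = 6.9000
  x=3: (0.093/0.221) × 8.0 = 3.3665
  x=4: (0.065/0.221) × 2.3 = 0.6765
  x=5: (0.042/0.221) × 7.2 = 1.3683
  x=6: (0.017/0.221) × 4.8 = 0.3692
  x=7: (0.010/0.221) × 1.4 = 0.0633
Sum = 6.9000 + 3.3665 + 0.6765 + 1.3683 + 0.3692 + 0.0633 = 12.7439

12.74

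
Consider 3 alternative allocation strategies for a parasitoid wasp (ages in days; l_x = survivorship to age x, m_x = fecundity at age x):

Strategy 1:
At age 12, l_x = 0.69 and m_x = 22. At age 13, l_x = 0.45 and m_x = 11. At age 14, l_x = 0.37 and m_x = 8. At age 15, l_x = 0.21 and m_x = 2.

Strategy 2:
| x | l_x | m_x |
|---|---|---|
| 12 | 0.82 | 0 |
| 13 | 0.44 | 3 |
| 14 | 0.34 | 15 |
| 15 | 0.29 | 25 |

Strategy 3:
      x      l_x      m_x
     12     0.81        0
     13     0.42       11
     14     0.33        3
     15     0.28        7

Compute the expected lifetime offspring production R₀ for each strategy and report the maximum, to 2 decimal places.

Strategy 1: R₀ = 0.69×22 + 0.45×11 + 0.37×8 + 0.21×2 = 23.5100
Strategy 2: R₀ = 0.82×0 + 0.44×3 + 0.34×15 + 0.29×25 = 13.6700
Strategy 3: R₀ = 0.81×0 + 0.42×11 + 0.33×3 + 0.28×7 = 7.5700
Highest R₀: strategy 1 with 23.5100.

23.51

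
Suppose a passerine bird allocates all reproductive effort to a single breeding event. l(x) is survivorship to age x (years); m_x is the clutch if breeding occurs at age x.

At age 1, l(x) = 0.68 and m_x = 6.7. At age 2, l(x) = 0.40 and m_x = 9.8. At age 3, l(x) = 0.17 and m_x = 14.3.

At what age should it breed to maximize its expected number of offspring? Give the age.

1

Expected offspring if breeding at age x = l(x) × m_x:
  age 1: 0.68 × 6.7 = 4.556
  age 2: 0.40 × 9.8 = 3.920
  age 3: 0.17 × 14.3 = 2.431
Maximum at age 1 (4.556).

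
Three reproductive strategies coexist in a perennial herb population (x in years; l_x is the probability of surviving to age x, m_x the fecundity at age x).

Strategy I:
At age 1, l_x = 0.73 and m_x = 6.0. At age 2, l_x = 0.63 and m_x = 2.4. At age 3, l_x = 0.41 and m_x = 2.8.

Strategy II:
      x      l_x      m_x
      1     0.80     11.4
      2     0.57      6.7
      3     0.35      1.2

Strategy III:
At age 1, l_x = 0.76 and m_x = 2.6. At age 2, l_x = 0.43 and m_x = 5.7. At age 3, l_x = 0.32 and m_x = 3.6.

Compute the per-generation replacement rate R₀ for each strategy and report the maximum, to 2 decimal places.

Strategy I: R₀ = 0.73×6.0 + 0.63×2.4 + 0.41×2.8 = 7.0400
Strategy II: R₀ = 0.80×11.4 + 0.57×6.7 + 0.35×1.2 = 13.3590
Strategy III: R₀ = 0.76×2.6 + 0.43×5.7 + 0.32×3.6 = 5.5790
Highest R₀: strategy II with 13.3590.

13.36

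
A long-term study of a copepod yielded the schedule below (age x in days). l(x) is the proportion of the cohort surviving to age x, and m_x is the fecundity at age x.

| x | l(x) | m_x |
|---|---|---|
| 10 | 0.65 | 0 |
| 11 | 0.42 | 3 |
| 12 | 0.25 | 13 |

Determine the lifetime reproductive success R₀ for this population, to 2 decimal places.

4.51

R₀ = Σ l(x) m_x:
  age 10: 0.65 × 0 = 0.0000
  age 11: 0.42 × 3 = 1.2600
  age 12: 0.25 × 13 = 3.2500
R₀ = 0.0000 + 1.2600 + 3.2500 = 4.5100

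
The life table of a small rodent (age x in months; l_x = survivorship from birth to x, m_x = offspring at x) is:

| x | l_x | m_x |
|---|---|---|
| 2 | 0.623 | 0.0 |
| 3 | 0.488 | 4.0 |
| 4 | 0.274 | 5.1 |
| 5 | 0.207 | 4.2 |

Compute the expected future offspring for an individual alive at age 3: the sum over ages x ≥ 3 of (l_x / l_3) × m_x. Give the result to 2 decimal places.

8.65

l_3 = 0.488. Conditional survival from age 3 to x is l_x / l_3.
  x=3: (0.488/0.488) × 4.0 = 4.0000
  x=4: (0.274/0.488) × 5.1 = 2.8635
  x=5: (0.207/0.488) × 4.2 = 1.7816
Sum = 4.0000 + 2.8635 + 1.7816 = 8.6451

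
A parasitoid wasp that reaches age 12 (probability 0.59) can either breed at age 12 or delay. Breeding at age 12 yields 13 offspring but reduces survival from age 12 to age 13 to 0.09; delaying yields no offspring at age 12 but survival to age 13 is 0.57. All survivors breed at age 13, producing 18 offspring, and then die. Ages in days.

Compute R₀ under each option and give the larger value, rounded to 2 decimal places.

8.63

breed at age 12: R₀ = 0.59 × (13 + 0.09 × 18) = 0.59 × 14.6200 = 8.6258
delay to age 13: R₀ = 0.59 × (0.57 × 18) = 0.59 × 10.2600 = 6.0534
Higher: breed at age 12 (8.6258).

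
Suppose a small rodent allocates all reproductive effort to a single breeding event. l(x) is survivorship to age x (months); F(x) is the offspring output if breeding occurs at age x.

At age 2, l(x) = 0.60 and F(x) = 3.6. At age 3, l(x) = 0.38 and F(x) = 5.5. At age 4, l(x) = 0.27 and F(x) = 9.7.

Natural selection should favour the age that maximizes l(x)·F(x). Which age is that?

4

Expected offspring if breeding at age x = l(x) × F(x):
  age 2: 0.60 × 3.6 = 2.160
  age 3: 0.38 × 5.5 = 2.090
  age 4: 0.27 × 9.7 = 2.619
Maximum at age 4 (2.619).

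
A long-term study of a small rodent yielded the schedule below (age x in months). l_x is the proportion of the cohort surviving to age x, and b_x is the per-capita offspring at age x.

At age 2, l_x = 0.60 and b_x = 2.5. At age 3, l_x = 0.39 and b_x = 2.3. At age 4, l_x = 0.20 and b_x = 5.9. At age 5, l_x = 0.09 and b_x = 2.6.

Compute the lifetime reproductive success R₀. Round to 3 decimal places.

3.811

R₀ = Σ l_x b_x:
  age 2: 0.60 × 2.5 = 1.5000
  age 3: 0.39 × 2.3 = 0.8970
  age 4: 0.20 × 5.9 = 1.1800
  age 5: 0.09 × 2.6 = 0.2340
R₀ = 1.5000 + 0.8970 + 1.1800 + 0.2340 = 3.8110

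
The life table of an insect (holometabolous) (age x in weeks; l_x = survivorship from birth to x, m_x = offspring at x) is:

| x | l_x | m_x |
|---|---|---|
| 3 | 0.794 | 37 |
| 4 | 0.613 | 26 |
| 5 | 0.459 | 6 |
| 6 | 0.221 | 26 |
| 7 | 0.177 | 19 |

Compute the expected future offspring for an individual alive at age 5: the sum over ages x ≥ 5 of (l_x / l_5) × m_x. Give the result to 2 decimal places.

l_5 = 0.459. Conditional survival from age 5 to x is l_x / l_5.
  x=5: (0.459/0.459) × 6 = 6.0000
  x=6: (0.221/0.459) × 26 = 12.5185
  x=7: (0.177/0.459) × 19 = 7.3268
Sum = 6.0000 + 12.5185 + 7.3268 = 25.8453

25.85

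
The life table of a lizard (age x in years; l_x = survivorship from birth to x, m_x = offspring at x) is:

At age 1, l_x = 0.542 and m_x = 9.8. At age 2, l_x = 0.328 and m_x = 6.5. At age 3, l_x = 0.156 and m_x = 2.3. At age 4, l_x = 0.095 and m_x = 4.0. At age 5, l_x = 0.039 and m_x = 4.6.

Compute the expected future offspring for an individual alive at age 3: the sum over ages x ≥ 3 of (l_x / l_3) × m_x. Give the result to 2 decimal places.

5.89

l_3 = 0.156. Conditional survival from age 3 to x is l_x / l_3.
  x=3: (0.156/0.156) × 2.3 = 2.3000
  x=4: (0.095/0.156) × 4.0 = 2.4359
  x=5: (0.039/0.156) × 4.6 = 1.1500
Sum = 2.3000 + 2.4359 + 1.1500 = 5.8859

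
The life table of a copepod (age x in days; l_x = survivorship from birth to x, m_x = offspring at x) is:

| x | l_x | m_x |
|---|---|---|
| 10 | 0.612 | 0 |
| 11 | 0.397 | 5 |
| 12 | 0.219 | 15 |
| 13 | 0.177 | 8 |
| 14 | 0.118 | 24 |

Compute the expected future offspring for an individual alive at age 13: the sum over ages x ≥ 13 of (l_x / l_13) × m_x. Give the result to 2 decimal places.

l_13 = 0.177. Conditional survival from age 13 to x is l_x / l_13.
  x=13: (0.177/0.177) × 8 = 8.0000
  x=14: (0.118/0.177) × 24 = 16.0000
Sum = 8.0000 + 16.0000 = 24.0000

24.00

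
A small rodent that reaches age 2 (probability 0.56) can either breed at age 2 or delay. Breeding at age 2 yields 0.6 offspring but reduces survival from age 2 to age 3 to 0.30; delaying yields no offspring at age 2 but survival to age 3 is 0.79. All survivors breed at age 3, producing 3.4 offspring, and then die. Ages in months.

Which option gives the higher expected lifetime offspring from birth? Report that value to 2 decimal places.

breed at age 2: R₀ = 0.56 × (0.6 + 0.30 × 3.4) = 0.56 × 1.6200 = 0.9072
delay to age 3: R₀ = 0.56 × (0.79 × 3.4) = 0.56 × 2.6860 = 1.5042
Higher: delay to age 3 (1.5042).

1.50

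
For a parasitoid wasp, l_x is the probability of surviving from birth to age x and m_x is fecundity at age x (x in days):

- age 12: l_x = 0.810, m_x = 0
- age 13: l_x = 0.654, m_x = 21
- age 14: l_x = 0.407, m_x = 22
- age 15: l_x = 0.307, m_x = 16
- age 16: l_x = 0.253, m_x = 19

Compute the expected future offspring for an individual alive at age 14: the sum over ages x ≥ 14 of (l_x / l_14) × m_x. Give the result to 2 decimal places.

45.88

l_14 = 0.407. Conditional survival from age 14 to x is l_x / l_14.
  x=14: (0.407/0.407) × 22 = 22.0000
  x=15: (0.307/0.407) × 16 = 12.0688
  x=16: (0.253/0.407) × 19 = 11.8108
Sum = 22.0000 + 12.0688 + 11.8108 = 45.8796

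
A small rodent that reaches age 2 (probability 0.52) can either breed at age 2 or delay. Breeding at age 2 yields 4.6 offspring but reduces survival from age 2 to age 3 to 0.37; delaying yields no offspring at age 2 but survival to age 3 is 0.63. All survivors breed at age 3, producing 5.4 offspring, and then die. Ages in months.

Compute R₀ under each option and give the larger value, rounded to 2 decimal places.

breed at age 2: R₀ = 0.52 × (4.6 + 0.37 × 5.4) = 0.52 × 6.5980 = 3.4310
delay to age 3: R₀ = 0.52 × (0.63 × 5.4) = 0.52 × 3.4020 = 1.7690
Higher: breed at age 2 (3.4310).

3.43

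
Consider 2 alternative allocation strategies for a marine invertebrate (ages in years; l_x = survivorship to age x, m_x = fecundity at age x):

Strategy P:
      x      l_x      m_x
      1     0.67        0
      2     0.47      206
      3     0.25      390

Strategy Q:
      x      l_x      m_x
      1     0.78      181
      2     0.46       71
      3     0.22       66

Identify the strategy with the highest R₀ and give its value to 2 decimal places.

194.32

Strategy P: R₀ = 0.67×0 + 0.47×206 + 0.25×390 = 194.3200
Strategy Q: R₀ = 0.78×181 + 0.46×71 + 0.22×66 = 188.3600
Highest R₀: strategy P with 194.3200.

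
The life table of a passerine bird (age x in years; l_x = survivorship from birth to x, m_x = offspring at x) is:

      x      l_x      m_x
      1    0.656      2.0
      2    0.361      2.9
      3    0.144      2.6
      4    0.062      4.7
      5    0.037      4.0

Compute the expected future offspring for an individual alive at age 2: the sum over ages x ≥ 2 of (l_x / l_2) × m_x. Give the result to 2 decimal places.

5.15

l_2 = 0.361. Conditional survival from age 2 to x is l_x / l_2.
  x=2: (0.361/0.361) × 2.9 = 2.9000
  x=3: (0.144/0.361) × 2.6 = 1.0371
  x=4: (0.062/0.361) × 4.7 = 0.8072
  x=5: (0.037/0.361) × 4.0 = 0.4100
Sum = 2.9000 + 1.0371 + 0.8072 + 0.4100 = 5.1543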